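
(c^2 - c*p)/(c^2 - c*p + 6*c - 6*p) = c/(c + 6)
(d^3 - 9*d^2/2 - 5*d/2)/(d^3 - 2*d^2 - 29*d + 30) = d*(2*d^2 - 9*d - 5)/(2*(d^3 - 2*d^2 - 29*d + 30))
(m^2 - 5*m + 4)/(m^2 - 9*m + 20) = (m - 1)/(m - 5)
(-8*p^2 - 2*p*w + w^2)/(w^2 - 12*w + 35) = (-8*p^2 - 2*p*w + w^2)/(w^2 - 12*w + 35)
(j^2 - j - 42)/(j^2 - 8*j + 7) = (j + 6)/(j - 1)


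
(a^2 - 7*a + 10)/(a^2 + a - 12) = (a^2 - 7*a + 10)/(a^2 + a - 12)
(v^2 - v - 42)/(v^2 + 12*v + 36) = (v - 7)/(v + 6)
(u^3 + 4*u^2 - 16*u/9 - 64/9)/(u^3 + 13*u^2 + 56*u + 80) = (u^2 - 16/9)/(u^2 + 9*u + 20)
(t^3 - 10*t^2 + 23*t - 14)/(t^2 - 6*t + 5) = (t^2 - 9*t + 14)/(t - 5)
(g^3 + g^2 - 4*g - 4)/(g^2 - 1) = (g^2 - 4)/(g - 1)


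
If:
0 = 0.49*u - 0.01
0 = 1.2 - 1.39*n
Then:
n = 0.86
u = 0.02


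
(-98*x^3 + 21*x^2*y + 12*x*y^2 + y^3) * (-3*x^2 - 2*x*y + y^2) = 294*x^5 + 133*x^4*y - 176*x^3*y^2 - 6*x^2*y^3 + 10*x*y^4 + y^5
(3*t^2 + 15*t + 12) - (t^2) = 2*t^2 + 15*t + 12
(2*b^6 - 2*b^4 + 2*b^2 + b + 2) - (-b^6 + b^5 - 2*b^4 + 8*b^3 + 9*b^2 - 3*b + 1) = 3*b^6 - b^5 - 8*b^3 - 7*b^2 + 4*b + 1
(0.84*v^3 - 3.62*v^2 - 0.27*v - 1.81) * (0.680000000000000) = 0.5712*v^3 - 2.4616*v^2 - 0.1836*v - 1.2308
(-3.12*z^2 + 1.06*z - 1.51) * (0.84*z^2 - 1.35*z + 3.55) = -2.6208*z^4 + 5.1024*z^3 - 13.7754*z^2 + 5.8015*z - 5.3605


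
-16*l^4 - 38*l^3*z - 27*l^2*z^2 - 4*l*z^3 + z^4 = (-8*l + z)*(l + z)^2*(2*l + z)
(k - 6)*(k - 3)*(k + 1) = k^3 - 8*k^2 + 9*k + 18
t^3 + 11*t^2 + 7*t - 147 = (t - 3)*(t + 7)^2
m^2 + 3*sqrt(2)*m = m*(m + 3*sqrt(2))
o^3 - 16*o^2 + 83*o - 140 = (o - 7)*(o - 5)*(o - 4)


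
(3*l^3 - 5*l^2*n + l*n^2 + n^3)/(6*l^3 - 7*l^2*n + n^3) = (l - n)/(2*l - n)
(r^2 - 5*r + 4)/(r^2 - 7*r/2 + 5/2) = 2*(r - 4)/(2*r - 5)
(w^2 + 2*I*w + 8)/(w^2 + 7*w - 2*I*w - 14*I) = (w + 4*I)/(w + 7)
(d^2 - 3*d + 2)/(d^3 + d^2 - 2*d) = (d - 2)/(d*(d + 2))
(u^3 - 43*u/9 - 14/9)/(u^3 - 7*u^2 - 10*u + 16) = (u^2 - 2*u - 7/9)/(u^2 - 9*u + 8)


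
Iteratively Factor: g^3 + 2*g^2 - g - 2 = (g + 1)*(g^2 + g - 2) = (g + 1)*(g + 2)*(g - 1)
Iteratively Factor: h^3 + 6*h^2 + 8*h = (h + 2)*(h^2 + 4*h) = (h + 2)*(h + 4)*(h)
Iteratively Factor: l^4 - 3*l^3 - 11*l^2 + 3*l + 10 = (l + 1)*(l^3 - 4*l^2 - 7*l + 10) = (l + 1)*(l + 2)*(l^2 - 6*l + 5) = (l - 5)*(l + 1)*(l + 2)*(l - 1)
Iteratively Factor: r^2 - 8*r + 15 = (r - 3)*(r - 5)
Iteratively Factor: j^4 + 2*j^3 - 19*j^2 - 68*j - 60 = (j + 2)*(j^3 - 19*j - 30) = (j + 2)*(j + 3)*(j^2 - 3*j - 10) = (j + 2)^2*(j + 3)*(j - 5)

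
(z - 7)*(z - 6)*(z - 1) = z^3 - 14*z^2 + 55*z - 42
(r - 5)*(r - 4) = r^2 - 9*r + 20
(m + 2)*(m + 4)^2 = m^3 + 10*m^2 + 32*m + 32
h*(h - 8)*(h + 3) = h^3 - 5*h^2 - 24*h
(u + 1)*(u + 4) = u^2 + 5*u + 4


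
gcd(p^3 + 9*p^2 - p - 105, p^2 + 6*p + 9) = 1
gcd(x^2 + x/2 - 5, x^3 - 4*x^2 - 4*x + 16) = x - 2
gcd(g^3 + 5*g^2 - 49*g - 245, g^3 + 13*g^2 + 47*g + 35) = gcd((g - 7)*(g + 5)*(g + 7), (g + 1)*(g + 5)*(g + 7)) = g^2 + 12*g + 35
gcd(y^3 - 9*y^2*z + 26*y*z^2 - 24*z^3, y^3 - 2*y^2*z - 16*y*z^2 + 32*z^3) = y^2 - 6*y*z + 8*z^2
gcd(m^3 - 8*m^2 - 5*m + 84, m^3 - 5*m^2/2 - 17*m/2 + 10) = m - 4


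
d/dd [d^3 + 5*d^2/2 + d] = 3*d^2 + 5*d + 1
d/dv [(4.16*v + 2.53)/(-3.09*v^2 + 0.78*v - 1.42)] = (12.8544*v^2 + 15.6354*v - 7.8806)/(9.5481*v^4 - 4.8204*v^3 + 9.384*v^2 - 2.2152*v + 2.0164)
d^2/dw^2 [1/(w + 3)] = 2/(w + 3)^3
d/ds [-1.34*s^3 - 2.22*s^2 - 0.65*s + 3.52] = -4.02*s^2 - 4.44*s - 0.65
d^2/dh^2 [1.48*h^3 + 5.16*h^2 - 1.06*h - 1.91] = 8.88*h + 10.32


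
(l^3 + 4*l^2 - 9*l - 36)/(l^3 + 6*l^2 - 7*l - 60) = (l + 3)/(l + 5)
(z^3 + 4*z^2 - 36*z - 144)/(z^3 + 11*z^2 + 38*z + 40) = (z^2 - 36)/(z^2 + 7*z + 10)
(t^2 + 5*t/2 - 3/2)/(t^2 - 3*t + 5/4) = 2*(t + 3)/(2*t - 5)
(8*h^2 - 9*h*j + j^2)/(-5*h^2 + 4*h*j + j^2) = (-8*h + j)/(5*h + j)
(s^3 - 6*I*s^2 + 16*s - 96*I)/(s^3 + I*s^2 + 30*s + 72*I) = (s - 4*I)/(s + 3*I)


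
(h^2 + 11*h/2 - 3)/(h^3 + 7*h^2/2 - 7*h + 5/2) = (h + 6)/(h^2 + 4*h - 5)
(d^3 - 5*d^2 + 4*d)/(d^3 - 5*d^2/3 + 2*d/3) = 3*(d - 4)/(3*d - 2)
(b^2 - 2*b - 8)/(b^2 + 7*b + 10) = (b - 4)/(b + 5)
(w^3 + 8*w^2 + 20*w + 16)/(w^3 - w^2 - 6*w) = (w^2 + 6*w + 8)/(w*(w - 3))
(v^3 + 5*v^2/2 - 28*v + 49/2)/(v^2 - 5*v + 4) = (2*v^2 + 7*v - 49)/(2*(v - 4))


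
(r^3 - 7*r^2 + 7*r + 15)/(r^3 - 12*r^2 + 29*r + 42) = (r^2 - 8*r + 15)/(r^2 - 13*r + 42)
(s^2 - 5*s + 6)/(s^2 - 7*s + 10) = (s - 3)/(s - 5)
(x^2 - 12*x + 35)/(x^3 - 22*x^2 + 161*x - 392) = (x - 5)/(x^2 - 15*x + 56)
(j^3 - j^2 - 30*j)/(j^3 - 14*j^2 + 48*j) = (j + 5)/(j - 8)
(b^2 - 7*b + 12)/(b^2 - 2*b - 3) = (b - 4)/(b + 1)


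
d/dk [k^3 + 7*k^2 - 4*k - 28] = 3*k^2 + 14*k - 4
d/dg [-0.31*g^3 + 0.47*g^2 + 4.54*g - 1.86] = -0.93*g^2 + 0.94*g + 4.54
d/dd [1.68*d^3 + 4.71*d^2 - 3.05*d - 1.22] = 5.04*d^2 + 9.42*d - 3.05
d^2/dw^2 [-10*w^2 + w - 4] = -20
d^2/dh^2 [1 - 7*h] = 0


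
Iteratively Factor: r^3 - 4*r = (r)*(r^2 - 4) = r*(r + 2)*(r - 2)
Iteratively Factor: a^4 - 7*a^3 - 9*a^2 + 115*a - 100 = (a - 1)*(a^3 - 6*a^2 - 15*a + 100) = (a - 1)*(a + 4)*(a^2 - 10*a + 25) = (a - 5)*(a - 1)*(a + 4)*(a - 5)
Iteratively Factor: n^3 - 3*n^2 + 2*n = (n - 2)*(n^2 - n) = n*(n - 2)*(n - 1)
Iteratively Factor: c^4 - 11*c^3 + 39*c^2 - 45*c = (c - 3)*(c^3 - 8*c^2 + 15*c) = (c - 3)^2*(c^2 - 5*c) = c*(c - 3)^2*(c - 5)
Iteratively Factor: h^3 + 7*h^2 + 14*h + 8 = (h + 1)*(h^2 + 6*h + 8) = (h + 1)*(h + 2)*(h + 4)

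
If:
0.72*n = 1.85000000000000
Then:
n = 2.57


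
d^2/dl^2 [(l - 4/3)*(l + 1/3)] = 2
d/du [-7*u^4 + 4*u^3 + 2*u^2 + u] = -28*u^3 + 12*u^2 + 4*u + 1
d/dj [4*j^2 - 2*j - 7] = 8*j - 2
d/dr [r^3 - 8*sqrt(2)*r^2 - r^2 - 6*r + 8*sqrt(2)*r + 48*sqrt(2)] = 3*r^2 - 16*sqrt(2)*r - 2*r - 6 + 8*sqrt(2)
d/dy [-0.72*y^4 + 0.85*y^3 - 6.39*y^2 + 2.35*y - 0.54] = -2.88*y^3 + 2.55*y^2 - 12.78*y + 2.35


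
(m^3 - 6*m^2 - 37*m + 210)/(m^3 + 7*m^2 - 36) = (m^2 - 12*m + 35)/(m^2 + m - 6)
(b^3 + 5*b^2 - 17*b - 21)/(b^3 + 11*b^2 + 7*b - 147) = (b + 1)/(b + 7)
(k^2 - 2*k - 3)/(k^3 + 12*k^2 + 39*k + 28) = (k - 3)/(k^2 + 11*k + 28)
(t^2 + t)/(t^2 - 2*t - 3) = t/(t - 3)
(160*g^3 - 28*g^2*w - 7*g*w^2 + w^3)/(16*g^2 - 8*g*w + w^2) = (-40*g^2 - 3*g*w + w^2)/(-4*g + w)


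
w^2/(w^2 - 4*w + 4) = w^2/(w^2 - 4*w + 4)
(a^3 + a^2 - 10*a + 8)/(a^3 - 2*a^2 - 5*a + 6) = (a^2 + 2*a - 8)/(a^2 - a - 6)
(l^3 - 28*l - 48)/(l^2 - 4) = (l^2 - 2*l - 24)/(l - 2)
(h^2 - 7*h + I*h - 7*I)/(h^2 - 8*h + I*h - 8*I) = (h - 7)/(h - 8)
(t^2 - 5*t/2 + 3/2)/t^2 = 1 - 5/(2*t) + 3/(2*t^2)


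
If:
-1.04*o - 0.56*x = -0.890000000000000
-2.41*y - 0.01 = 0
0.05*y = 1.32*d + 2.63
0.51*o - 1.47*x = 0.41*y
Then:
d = -1.99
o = 0.72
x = 0.25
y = -0.00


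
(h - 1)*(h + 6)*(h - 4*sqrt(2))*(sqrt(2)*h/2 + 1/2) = sqrt(2)*h^4/2 - 7*h^3/2 + 5*sqrt(2)*h^3/2 - 35*h^2/2 - 5*sqrt(2)*h^2 - 10*sqrt(2)*h + 21*h + 12*sqrt(2)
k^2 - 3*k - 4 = (k - 4)*(k + 1)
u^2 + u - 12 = (u - 3)*(u + 4)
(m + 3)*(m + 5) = m^2 + 8*m + 15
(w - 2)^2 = w^2 - 4*w + 4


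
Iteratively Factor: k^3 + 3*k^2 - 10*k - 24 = (k + 4)*(k^2 - k - 6) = (k - 3)*(k + 4)*(k + 2)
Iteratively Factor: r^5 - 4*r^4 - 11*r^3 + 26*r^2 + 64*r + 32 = (r + 1)*(r^4 - 5*r^3 - 6*r^2 + 32*r + 32) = (r + 1)*(r + 2)*(r^3 - 7*r^2 + 8*r + 16) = (r - 4)*(r + 1)*(r + 2)*(r^2 - 3*r - 4) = (r - 4)*(r + 1)^2*(r + 2)*(r - 4)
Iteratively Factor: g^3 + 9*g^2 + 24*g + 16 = (g + 1)*(g^2 + 8*g + 16) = (g + 1)*(g + 4)*(g + 4)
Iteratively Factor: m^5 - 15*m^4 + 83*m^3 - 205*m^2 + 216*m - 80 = (m - 4)*(m^4 - 11*m^3 + 39*m^2 - 49*m + 20) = (m - 5)*(m - 4)*(m^3 - 6*m^2 + 9*m - 4) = (m - 5)*(m - 4)*(m - 1)*(m^2 - 5*m + 4) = (m - 5)*(m - 4)^2*(m - 1)*(m - 1)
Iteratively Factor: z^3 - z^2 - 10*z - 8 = (z - 4)*(z^2 + 3*z + 2) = (z - 4)*(z + 2)*(z + 1)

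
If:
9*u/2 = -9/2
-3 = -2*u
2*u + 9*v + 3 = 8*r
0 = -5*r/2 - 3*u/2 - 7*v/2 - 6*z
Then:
No Solution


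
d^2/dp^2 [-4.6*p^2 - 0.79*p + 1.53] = -9.20000000000000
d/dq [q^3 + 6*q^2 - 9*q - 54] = 3*q^2 + 12*q - 9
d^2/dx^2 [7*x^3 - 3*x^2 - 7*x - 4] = 42*x - 6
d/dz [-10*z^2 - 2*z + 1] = -20*z - 2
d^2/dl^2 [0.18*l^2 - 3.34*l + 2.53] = 0.360000000000000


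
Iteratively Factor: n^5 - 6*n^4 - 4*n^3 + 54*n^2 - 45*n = (n)*(n^4 - 6*n^3 - 4*n^2 + 54*n - 45) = n*(n - 5)*(n^3 - n^2 - 9*n + 9) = n*(n - 5)*(n - 3)*(n^2 + 2*n - 3) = n*(n - 5)*(n - 3)*(n - 1)*(n + 3)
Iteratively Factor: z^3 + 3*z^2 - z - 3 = (z + 3)*(z^2 - 1) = (z + 1)*(z + 3)*(z - 1)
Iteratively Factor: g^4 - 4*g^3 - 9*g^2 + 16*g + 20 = (g - 2)*(g^3 - 2*g^2 - 13*g - 10) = (g - 2)*(g + 2)*(g^2 - 4*g - 5) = (g - 2)*(g + 1)*(g + 2)*(g - 5)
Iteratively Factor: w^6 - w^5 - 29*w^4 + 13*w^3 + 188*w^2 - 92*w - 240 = (w + 4)*(w^5 - 5*w^4 - 9*w^3 + 49*w^2 - 8*w - 60) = (w - 5)*(w + 4)*(w^4 - 9*w^2 + 4*w + 12) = (w - 5)*(w - 2)*(w + 4)*(w^3 + 2*w^2 - 5*w - 6) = (w - 5)*(w - 2)*(w + 3)*(w + 4)*(w^2 - w - 2) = (w - 5)*(w - 2)*(w + 1)*(w + 3)*(w + 4)*(w - 2)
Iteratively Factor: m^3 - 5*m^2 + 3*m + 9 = (m - 3)*(m^2 - 2*m - 3) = (m - 3)^2*(m + 1)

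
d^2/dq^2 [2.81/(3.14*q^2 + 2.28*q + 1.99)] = (-55.410952*q^2 - 40.234704*q + 2.81*(6.28*q + 2.28)*(12.56*q + 4.56) - 35.117132)/(3.14*q^2 + 2.28*q + 1.99)^3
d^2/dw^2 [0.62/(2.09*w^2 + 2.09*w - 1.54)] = (-5.416444*w^2 - 5.416444*w + 0.62*(4.18*w + 2.09)*(8.36*w + 4.18) + 3.991064)/(2.09*w^2 + 2.09*w - 1.54)^3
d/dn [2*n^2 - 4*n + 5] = 4*n - 4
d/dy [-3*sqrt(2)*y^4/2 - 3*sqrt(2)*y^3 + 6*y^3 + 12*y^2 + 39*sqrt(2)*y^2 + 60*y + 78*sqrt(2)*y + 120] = -6*sqrt(2)*y^3 - 9*sqrt(2)*y^2 + 18*y^2 + 24*y + 78*sqrt(2)*y + 60 + 78*sqrt(2)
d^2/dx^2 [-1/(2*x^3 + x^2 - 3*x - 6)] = 2*((6*x + 1)*(2*x^3 + x^2 - 3*x - 6) - (6*x^2 + 2*x - 3)^2)/(2*x^3 + x^2 - 3*x - 6)^3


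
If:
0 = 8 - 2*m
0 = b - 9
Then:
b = 9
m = 4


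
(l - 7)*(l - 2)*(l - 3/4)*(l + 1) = l^4 - 35*l^3/4 + 11*l^2 + 41*l/4 - 21/2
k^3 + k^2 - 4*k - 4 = (k - 2)*(k + 1)*(k + 2)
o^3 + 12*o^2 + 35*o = o*(o + 5)*(o + 7)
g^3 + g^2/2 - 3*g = g*(g - 3/2)*(g + 2)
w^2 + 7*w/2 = w*(w + 7/2)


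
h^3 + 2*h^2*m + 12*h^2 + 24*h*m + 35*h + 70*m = (h + 5)*(h + 7)*(h + 2*m)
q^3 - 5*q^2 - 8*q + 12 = (q - 6)*(q - 1)*(q + 2)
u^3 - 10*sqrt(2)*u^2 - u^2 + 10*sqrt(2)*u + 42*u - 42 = (u - 1)*(u - 7*sqrt(2))*(u - 3*sqrt(2))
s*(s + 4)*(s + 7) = s^3 + 11*s^2 + 28*s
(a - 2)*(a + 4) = a^2 + 2*a - 8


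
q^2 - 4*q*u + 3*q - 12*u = (q + 3)*(q - 4*u)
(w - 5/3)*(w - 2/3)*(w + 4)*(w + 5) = w^4 + 20*w^3/3 + w^2/9 - 110*w/3 + 200/9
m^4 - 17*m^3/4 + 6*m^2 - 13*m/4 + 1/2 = (m - 2)*(m - 1)^2*(m - 1/4)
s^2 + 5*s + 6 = (s + 2)*(s + 3)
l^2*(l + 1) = l^3 + l^2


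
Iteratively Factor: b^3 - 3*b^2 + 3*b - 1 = (b - 1)*(b^2 - 2*b + 1) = (b - 1)^2*(b - 1)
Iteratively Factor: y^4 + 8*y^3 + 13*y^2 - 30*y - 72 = (y + 4)*(y^3 + 4*y^2 - 3*y - 18) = (y + 3)*(y + 4)*(y^2 + y - 6) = (y - 2)*(y + 3)*(y + 4)*(y + 3)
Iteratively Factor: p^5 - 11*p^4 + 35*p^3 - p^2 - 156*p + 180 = (p + 2)*(p^4 - 13*p^3 + 61*p^2 - 123*p + 90) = (p - 2)*(p + 2)*(p^3 - 11*p^2 + 39*p - 45) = (p - 3)*(p - 2)*(p + 2)*(p^2 - 8*p + 15) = (p - 3)^2*(p - 2)*(p + 2)*(p - 5)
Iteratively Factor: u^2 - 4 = (u + 2)*(u - 2)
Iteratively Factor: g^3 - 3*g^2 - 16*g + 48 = (g + 4)*(g^2 - 7*g + 12) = (g - 4)*(g + 4)*(g - 3)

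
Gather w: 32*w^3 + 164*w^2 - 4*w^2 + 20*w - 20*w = 32*w^3 + 160*w^2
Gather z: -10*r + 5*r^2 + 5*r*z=5*r^2 + 5*r*z - 10*r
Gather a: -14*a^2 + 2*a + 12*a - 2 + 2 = -14*a^2 + 14*a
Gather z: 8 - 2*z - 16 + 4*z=2*z - 8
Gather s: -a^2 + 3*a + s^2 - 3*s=-a^2 + 3*a + s^2 - 3*s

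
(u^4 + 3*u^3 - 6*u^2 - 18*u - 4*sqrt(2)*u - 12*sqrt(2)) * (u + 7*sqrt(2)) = u^5 + 3*u^4 + 7*sqrt(2)*u^4 - 6*u^3 + 21*sqrt(2)*u^3 - 46*sqrt(2)*u^2 - 18*u^2 - 138*sqrt(2)*u - 56*u - 168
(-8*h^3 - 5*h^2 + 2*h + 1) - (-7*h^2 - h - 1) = -8*h^3 + 2*h^2 + 3*h + 2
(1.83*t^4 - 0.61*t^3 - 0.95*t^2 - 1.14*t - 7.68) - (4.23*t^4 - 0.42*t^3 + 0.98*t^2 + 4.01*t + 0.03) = -2.4*t^4 - 0.19*t^3 - 1.93*t^2 - 5.15*t - 7.71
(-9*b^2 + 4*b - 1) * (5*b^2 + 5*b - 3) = -45*b^4 - 25*b^3 + 42*b^2 - 17*b + 3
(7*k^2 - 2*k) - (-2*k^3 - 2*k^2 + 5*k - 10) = 2*k^3 + 9*k^2 - 7*k + 10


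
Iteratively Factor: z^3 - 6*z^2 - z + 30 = (z - 5)*(z^2 - z - 6) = (z - 5)*(z + 2)*(z - 3)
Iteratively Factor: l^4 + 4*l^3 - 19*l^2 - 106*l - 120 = (l + 2)*(l^3 + 2*l^2 - 23*l - 60) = (l + 2)*(l + 3)*(l^2 - l - 20) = (l + 2)*(l + 3)*(l + 4)*(l - 5)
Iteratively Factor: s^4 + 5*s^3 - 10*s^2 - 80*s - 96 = (s + 3)*(s^3 + 2*s^2 - 16*s - 32) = (s - 4)*(s + 3)*(s^2 + 6*s + 8) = (s - 4)*(s + 3)*(s + 4)*(s + 2)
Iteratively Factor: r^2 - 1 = (r - 1)*(r + 1)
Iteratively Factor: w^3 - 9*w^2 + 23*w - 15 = (w - 3)*(w^2 - 6*w + 5) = (w - 5)*(w - 3)*(w - 1)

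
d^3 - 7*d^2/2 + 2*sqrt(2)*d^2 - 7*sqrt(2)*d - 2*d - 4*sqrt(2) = (d - 4)*(d + 1/2)*(d + 2*sqrt(2))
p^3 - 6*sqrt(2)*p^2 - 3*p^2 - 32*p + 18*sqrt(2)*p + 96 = (p - 3)*(p - 8*sqrt(2))*(p + 2*sqrt(2))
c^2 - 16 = (c - 4)*(c + 4)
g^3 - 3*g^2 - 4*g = g*(g - 4)*(g + 1)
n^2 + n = n*(n + 1)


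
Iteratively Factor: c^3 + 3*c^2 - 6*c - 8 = (c + 1)*(c^2 + 2*c - 8) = (c + 1)*(c + 4)*(c - 2)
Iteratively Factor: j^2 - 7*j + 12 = (j - 3)*(j - 4)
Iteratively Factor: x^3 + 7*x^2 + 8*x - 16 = (x + 4)*(x^2 + 3*x - 4) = (x - 1)*(x + 4)*(x + 4)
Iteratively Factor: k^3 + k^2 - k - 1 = (k - 1)*(k^2 + 2*k + 1) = (k - 1)*(k + 1)*(k + 1)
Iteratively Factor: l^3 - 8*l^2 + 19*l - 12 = (l - 3)*(l^2 - 5*l + 4) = (l - 4)*(l - 3)*(l - 1)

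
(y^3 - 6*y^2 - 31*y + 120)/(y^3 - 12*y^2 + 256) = (y^2 + 2*y - 15)/(y^2 - 4*y - 32)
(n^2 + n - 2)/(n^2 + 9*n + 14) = (n - 1)/(n + 7)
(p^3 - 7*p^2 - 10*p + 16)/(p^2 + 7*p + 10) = (p^2 - 9*p + 8)/(p + 5)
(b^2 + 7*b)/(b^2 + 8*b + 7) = b/(b + 1)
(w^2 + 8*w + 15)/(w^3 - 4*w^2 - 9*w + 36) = (w + 5)/(w^2 - 7*w + 12)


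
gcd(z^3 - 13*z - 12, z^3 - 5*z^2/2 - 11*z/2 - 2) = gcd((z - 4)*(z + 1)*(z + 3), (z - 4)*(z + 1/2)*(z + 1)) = z^2 - 3*z - 4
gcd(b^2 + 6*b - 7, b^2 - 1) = b - 1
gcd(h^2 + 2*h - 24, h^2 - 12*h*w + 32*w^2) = 1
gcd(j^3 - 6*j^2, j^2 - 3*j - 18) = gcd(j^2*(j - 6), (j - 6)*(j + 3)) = j - 6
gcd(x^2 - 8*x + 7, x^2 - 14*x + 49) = x - 7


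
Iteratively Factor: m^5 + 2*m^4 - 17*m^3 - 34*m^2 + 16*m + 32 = (m + 4)*(m^4 - 2*m^3 - 9*m^2 + 2*m + 8) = (m + 1)*(m + 4)*(m^3 - 3*m^2 - 6*m + 8) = (m - 1)*(m + 1)*(m + 4)*(m^2 - 2*m - 8) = (m - 1)*(m + 1)*(m + 2)*(m + 4)*(m - 4)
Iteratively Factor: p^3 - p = (p)*(p^2 - 1) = p*(p - 1)*(p + 1)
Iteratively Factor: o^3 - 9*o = (o + 3)*(o^2 - 3*o) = (o - 3)*(o + 3)*(o)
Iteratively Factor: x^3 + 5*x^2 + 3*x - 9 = (x + 3)*(x^2 + 2*x - 3) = (x + 3)^2*(x - 1)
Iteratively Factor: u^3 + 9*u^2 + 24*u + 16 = (u + 4)*(u^2 + 5*u + 4) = (u + 4)^2*(u + 1)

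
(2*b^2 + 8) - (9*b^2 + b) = -7*b^2 - b + 8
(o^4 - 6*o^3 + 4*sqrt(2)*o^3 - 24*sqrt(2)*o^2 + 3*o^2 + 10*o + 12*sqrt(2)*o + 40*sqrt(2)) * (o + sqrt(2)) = o^5 - 6*o^4 + 5*sqrt(2)*o^4 - 30*sqrt(2)*o^3 + 11*o^3 - 38*o^2 + 15*sqrt(2)*o^2 + 24*o + 50*sqrt(2)*o + 80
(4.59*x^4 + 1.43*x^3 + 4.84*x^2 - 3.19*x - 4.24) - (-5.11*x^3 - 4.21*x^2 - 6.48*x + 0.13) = 4.59*x^4 + 6.54*x^3 + 9.05*x^2 + 3.29*x - 4.37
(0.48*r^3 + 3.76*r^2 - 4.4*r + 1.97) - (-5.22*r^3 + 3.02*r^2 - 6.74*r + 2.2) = 5.7*r^3 + 0.74*r^2 + 2.34*r - 0.23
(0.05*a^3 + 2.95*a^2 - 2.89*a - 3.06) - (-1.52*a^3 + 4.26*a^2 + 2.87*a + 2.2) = 1.57*a^3 - 1.31*a^2 - 5.76*a - 5.26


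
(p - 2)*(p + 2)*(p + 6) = p^3 + 6*p^2 - 4*p - 24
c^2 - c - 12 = (c - 4)*(c + 3)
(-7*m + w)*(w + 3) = -7*m*w - 21*m + w^2 + 3*w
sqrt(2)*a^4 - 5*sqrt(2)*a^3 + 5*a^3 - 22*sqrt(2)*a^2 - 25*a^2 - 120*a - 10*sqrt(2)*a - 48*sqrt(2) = (a - 8)*(a + 3)*(a + 2*sqrt(2))*(sqrt(2)*a + 1)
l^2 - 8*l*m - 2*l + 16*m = (l - 2)*(l - 8*m)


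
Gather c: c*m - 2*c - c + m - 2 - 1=c*(m - 3) + m - 3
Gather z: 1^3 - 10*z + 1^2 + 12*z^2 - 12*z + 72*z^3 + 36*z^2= 72*z^3 + 48*z^2 - 22*z + 2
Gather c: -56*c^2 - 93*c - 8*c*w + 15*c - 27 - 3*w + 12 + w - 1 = -56*c^2 + c*(-8*w - 78) - 2*w - 16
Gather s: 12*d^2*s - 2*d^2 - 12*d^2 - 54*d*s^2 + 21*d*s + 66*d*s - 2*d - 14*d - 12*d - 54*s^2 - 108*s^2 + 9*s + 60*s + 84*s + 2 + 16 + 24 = -14*d^2 - 28*d + s^2*(-54*d - 162) + s*(12*d^2 + 87*d + 153) + 42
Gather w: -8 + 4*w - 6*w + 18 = 10 - 2*w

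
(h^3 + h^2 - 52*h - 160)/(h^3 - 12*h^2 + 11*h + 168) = (h^2 + 9*h + 20)/(h^2 - 4*h - 21)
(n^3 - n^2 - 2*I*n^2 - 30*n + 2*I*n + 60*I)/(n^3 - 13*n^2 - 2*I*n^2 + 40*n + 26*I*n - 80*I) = (n^2 - n - 30)/(n^2 - 13*n + 40)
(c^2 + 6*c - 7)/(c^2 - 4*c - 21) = (-c^2 - 6*c + 7)/(-c^2 + 4*c + 21)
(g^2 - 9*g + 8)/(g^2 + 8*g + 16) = (g^2 - 9*g + 8)/(g^2 + 8*g + 16)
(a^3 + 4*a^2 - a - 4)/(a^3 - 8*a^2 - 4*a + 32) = (a^3 + 4*a^2 - a - 4)/(a^3 - 8*a^2 - 4*a + 32)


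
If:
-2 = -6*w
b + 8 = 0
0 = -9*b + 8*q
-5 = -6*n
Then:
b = -8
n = 5/6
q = -9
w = 1/3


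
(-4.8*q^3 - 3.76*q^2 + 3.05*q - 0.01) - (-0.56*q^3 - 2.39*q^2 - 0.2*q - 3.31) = -4.24*q^3 - 1.37*q^2 + 3.25*q + 3.3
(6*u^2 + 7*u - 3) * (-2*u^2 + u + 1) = -12*u^4 - 8*u^3 + 19*u^2 + 4*u - 3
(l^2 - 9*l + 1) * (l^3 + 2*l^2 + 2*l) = l^5 - 7*l^4 - 15*l^3 - 16*l^2 + 2*l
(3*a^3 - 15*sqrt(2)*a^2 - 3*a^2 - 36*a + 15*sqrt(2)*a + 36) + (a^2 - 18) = 3*a^3 - 15*sqrt(2)*a^2 - 2*a^2 - 36*a + 15*sqrt(2)*a + 18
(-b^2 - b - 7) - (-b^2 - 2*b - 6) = b - 1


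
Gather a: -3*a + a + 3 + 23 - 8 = 18 - 2*a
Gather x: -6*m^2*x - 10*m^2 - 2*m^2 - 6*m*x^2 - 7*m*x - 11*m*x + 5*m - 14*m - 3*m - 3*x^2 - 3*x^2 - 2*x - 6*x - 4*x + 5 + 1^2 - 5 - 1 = -12*m^2 - 12*m + x^2*(-6*m - 6) + x*(-6*m^2 - 18*m - 12)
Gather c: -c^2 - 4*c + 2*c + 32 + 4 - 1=-c^2 - 2*c + 35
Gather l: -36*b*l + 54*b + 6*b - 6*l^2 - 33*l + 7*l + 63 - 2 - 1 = 60*b - 6*l^2 + l*(-36*b - 26) + 60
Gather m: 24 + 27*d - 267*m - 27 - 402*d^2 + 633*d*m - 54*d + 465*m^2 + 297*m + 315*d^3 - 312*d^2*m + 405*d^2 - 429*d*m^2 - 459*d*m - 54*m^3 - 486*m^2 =315*d^3 + 3*d^2 - 27*d - 54*m^3 + m^2*(-429*d - 21) + m*(-312*d^2 + 174*d + 30) - 3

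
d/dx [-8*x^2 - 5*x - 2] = -16*x - 5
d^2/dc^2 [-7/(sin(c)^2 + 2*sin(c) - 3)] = (-42*sin(c) + 28*cos(c)^2 - 126)*cos(c)^2/(sin(c)^2 + 2*sin(c) - 3)^3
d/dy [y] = 1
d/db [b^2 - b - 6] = 2*b - 1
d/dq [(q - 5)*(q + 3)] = 2*q - 2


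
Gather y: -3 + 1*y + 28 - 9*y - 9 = 16 - 8*y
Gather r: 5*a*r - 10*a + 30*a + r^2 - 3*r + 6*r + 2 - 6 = 20*a + r^2 + r*(5*a + 3) - 4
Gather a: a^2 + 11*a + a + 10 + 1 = a^2 + 12*a + 11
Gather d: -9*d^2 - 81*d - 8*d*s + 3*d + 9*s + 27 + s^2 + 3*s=-9*d^2 + d*(-8*s - 78) + s^2 + 12*s + 27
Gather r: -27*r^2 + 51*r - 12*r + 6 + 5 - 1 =-27*r^2 + 39*r + 10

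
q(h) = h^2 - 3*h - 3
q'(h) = 2*h - 3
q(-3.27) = 17.50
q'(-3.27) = -9.54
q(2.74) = -3.71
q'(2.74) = 2.48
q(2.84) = -3.45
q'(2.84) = 2.68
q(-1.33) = 2.76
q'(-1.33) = -5.66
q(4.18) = 1.93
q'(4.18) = 5.36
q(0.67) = -4.56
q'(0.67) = -1.66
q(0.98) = -4.98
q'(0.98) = -1.04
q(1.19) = -5.15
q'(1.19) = -0.62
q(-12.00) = 177.00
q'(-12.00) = -27.00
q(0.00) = -3.00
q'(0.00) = -3.00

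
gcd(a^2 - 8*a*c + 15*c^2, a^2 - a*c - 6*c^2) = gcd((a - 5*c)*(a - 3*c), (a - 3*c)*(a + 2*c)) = a - 3*c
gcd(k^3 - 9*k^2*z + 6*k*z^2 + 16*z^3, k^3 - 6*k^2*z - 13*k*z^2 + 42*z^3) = -k + 2*z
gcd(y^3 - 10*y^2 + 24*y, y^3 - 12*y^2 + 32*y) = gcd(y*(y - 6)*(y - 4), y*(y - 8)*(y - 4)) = y^2 - 4*y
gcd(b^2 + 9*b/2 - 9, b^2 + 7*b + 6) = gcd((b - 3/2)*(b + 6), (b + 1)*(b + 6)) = b + 6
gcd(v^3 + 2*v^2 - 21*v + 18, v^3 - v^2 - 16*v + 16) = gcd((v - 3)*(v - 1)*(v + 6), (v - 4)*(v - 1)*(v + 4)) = v - 1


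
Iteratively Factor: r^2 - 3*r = (r)*(r - 3)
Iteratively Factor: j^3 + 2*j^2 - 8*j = (j - 2)*(j^2 + 4*j) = (j - 2)*(j + 4)*(j)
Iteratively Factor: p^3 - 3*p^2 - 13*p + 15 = (p - 1)*(p^2 - 2*p - 15) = (p - 1)*(p + 3)*(p - 5)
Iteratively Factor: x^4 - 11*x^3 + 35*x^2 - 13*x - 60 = (x - 3)*(x^3 - 8*x^2 + 11*x + 20) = (x - 5)*(x - 3)*(x^2 - 3*x - 4) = (x - 5)*(x - 3)*(x + 1)*(x - 4)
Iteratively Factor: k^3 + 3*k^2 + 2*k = (k + 1)*(k^2 + 2*k) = k*(k + 1)*(k + 2)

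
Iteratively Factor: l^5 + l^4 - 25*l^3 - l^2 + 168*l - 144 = (l - 3)*(l^4 + 4*l^3 - 13*l^2 - 40*l + 48) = (l - 3)*(l + 4)*(l^3 - 13*l + 12) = (l - 3)*(l + 4)^2*(l^2 - 4*l + 3) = (l - 3)*(l - 1)*(l + 4)^2*(l - 3)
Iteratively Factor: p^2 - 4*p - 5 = (p - 5)*(p + 1)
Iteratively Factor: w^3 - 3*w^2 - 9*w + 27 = (w - 3)*(w^2 - 9) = (w - 3)*(w + 3)*(w - 3)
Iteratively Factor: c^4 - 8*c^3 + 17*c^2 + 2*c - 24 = (c - 4)*(c^3 - 4*c^2 + c + 6) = (c - 4)*(c - 3)*(c^2 - c - 2) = (c - 4)*(c - 3)*(c + 1)*(c - 2)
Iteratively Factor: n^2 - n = (n - 1)*(n)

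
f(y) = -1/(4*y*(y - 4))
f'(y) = 1/(4*y*(y - 4)^2) + 1/(4*y^2*(y - 4))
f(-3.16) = -0.01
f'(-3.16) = -0.01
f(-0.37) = -0.15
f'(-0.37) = -0.45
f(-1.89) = -0.02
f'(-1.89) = -0.02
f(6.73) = -0.01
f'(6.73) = 0.01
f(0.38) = 0.18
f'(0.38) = -0.43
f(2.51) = 0.07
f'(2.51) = 0.02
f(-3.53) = -0.01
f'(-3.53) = -0.00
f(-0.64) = -0.08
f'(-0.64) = -0.15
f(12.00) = 0.00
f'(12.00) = 0.00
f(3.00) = 0.08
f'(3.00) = 0.06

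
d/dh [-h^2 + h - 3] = 1 - 2*h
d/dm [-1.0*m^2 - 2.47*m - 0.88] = -2.0*m - 2.47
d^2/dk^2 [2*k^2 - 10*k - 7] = 4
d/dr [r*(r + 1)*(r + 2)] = 3*r^2 + 6*r + 2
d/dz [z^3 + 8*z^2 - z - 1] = 3*z^2 + 16*z - 1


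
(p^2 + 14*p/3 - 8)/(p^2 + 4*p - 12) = (p - 4/3)/(p - 2)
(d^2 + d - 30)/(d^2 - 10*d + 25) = (d + 6)/(d - 5)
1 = 1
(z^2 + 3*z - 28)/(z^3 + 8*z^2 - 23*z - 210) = (z - 4)/(z^2 + z - 30)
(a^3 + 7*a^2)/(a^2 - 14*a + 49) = a^2*(a + 7)/(a^2 - 14*a + 49)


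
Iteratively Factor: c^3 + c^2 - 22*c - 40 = (c - 5)*(c^2 + 6*c + 8) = (c - 5)*(c + 2)*(c + 4)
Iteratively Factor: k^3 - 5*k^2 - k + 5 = (k - 5)*(k^2 - 1) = (k - 5)*(k - 1)*(k + 1)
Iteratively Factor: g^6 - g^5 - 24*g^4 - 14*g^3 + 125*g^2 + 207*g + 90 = (g + 1)*(g^5 - 2*g^4 - 22*g^3 + 8*g^2 + 117*g + 90) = (g - 3)*(g + 1)*(g^4 + g^3 - 19*g^2 - 49*g - 30) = (g - 3)*(g + 1)*(g + 2)*(g^3 - g^2 - 17*g - 15) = (g - 3)*(g + 1)^2*(g + 2)*(g^2 - 2*g - 15) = (g - 3)*(g + 1)^2*(g + 2)*(g + 3)*(g - 5)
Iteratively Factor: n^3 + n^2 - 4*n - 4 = (n + 2)*(n^2 - n - 2) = (n + 1)*(n + 2)*(n - 2)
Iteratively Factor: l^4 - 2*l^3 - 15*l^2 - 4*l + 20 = (l + 2)*(l^3 - 4*l^2 - 7*l + 10) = (l - 1)*(l + 2)*(l^2 - 3*l - 10) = (l - 5)*(l - 1)*(l + 2)*(l + 2)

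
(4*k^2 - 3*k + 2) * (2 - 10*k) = -40*k^3 + 38*k^2 - 26*k + 4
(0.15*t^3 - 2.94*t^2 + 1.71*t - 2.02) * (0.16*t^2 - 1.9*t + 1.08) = 0.024*t^5 - 0.7554*t^4 + 6.0216*t^3 - 6.7474*t^2 + 5.6848*t - 2.1816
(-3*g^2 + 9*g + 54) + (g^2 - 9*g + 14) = 68 - 2*g^2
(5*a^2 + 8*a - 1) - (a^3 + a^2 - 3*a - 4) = -a^3 + 4*a^2 + 11*a + 3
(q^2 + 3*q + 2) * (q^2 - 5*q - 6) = q^4 - 2*q^3 - 19*q^2 - 28*q - 12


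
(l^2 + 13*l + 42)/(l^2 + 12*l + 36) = (l + 7)/(l + 6)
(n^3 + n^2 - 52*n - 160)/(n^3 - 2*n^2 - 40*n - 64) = (n + 5)/(n + 2)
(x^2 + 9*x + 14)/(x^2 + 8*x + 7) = (x + 2)/(x + 1)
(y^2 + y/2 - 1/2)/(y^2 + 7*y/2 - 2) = (y + 1)/(y + 4)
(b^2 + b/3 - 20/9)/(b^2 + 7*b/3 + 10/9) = (3*b - 4)/(3*b + 2)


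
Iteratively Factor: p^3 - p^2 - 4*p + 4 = (p - 1)*(p^2 - 4) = (p - 2)*(p - 1)*(p + 2)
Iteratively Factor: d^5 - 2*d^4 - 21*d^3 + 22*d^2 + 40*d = (d - 5)*(d^4 + 3*d^3 - 6*d^2 - 8*d) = (d - 5)*(d + 1)*(d^3 + 2*d^2 - 8*d) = (d - 5)*(d - 2)*(d + 1)*(d^2 + 4*d) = (d - 5)*(d - 2)*(d + 1)*(d + 4)*(d)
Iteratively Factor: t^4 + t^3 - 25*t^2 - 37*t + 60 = (t + 3)*(t^3 - 2*t^2 - 19*t + 20) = (t - 5)*(t + 3)*(t^2 + 3*t - 4) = (t - 5)*(t - 1)*(t + 3)*(t + 4)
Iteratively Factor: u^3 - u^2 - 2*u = (u - 2)*(u^2 + u) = (u - 2)*(u + 1)*(u)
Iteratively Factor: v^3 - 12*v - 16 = (v + 2)*(v^2 - 2*v - 8) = (v + 2)^2*(v - 4)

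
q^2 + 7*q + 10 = (q + 2)*(q + 5)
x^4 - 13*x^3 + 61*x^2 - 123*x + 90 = (x - 5)*(x - 3)^2*(x - 2)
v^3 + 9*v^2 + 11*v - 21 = (v - 1)*(v + 3)*(v + 7)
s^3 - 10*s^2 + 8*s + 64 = (s - 8)*(s - 4)*(s + 2)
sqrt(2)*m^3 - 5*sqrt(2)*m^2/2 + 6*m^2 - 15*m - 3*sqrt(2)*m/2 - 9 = (m - 3)*(m + 3*sqrt(2))*(sqrt(2)*m + sqrt(2)/2)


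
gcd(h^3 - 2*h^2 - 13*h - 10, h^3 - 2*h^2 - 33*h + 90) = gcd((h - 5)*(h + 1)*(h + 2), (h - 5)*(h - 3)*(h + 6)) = h - 5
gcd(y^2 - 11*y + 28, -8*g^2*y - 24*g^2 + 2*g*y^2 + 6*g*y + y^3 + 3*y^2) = 1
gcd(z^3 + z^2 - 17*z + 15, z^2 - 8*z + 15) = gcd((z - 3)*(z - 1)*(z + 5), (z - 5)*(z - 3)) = z - 3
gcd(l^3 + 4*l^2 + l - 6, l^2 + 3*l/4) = 1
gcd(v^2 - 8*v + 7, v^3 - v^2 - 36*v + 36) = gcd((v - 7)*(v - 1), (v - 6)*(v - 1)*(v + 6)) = v - 1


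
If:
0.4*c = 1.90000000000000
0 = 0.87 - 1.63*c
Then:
No Solution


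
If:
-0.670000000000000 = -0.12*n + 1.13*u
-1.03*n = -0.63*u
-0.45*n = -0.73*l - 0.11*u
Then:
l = -0.14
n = -0.39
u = -0.63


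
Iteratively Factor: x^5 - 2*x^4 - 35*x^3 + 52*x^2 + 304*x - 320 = (x - 5)*(x^4 + 3*x^3 - 20*x^2 - 48*x + 64) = (x - 5)*(x - 4)*(x^3 + 7*x^2 + 8*x - 16) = (x - 5)*(x - 4)*(x + 4)*(x^2 + 3*x - 4) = (x - 5)*(x - 4)*(x - 1)*(x + 4)*(x + 4)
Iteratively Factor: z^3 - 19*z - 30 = (z + 3)*(z^2 - 3*z - 10) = (z + 2)*(z + 3)*(z - 5)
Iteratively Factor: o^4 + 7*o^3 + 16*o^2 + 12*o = (o + 2)*(o^3 + 5*o^2 + 6*o) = o*(o + 2)*(o^2 + 5*o + 6) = o*(o + 2)*(o + 3)*(o + 2)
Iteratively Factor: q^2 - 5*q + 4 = (q - 4)*(q - 1)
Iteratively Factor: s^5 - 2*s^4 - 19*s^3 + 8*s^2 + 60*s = (s - 5)*(s^4 + 3*s^3 - 4*s^2 - 12*s) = (s - 5)*(s + 3)*(s^3 - 4*s) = (s - 5)*(s - 2)*(s + 3)*(s^2 + 2*s) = s*(s - 5)*(s - 2)*(s + 3)*(s + 2)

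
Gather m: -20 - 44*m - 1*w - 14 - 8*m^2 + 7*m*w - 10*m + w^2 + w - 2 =-8*m^2 + m*(7*w - 54) + w^2 - 36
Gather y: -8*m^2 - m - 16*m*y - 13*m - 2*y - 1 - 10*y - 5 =-8*m^2 - 14*m + y*(-16*m - 12) - 6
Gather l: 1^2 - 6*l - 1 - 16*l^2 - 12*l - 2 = -16*l^2 - 18*l - 2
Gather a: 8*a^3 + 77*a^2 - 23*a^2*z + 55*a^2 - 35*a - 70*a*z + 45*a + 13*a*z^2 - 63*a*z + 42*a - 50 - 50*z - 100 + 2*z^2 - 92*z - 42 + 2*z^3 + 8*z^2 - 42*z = 8*a^3 + a^2*(132 - 23*z) + a*(13*z^2 - 133*z + 52) + 2*z^3 + 10*z^2 - 184*z - 192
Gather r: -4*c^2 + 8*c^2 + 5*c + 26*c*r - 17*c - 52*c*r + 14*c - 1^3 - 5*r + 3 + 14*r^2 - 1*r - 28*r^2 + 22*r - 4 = 4*c^2 + 2*c - 14*r^2 + r*(16 - 26*c) - 2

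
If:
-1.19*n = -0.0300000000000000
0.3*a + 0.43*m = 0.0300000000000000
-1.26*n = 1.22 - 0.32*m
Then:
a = -5.51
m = 3.91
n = 0.03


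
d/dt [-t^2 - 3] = -2*t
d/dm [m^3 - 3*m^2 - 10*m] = 3*m^2 - 6*m - 10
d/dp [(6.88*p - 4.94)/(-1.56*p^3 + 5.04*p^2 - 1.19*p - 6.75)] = (21.4656*p^3 - 57.7944*p^2 + 49.7952*p - 52.3186)/(2.4336*p^6 - 15.7248*p^5 + 29.1144*p^4 + 9.0648*p^3 - 66.6239*p^2 + 16.065*p + 45.5625)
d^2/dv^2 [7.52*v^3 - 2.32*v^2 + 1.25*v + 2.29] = 45.12*v - 4.64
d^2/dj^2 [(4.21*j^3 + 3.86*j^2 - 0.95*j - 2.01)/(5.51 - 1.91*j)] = (-30.717002*j^3 + 265.838766*j^2 - 766.896126*j - 199.71882)/(6.967871*j^3 - 60.303093*j^2 + 173.963373*j - 167.284151)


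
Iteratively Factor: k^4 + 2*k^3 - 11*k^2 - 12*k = (k + 1)*(k^3 + k^2 - 12*k) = (k + 1)*(k + 4)*(k^2 - 3*k) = (k - 3)*(k + 1)*(k + 4)*(k)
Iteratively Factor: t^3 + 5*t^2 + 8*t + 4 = (t + 2)*(t^2 + 3*t + 2) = (t + 1)*(t + 2)*(t + 2)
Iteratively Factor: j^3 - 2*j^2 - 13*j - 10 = (j + 2)*(j^2 - 4*j - 5) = (j + 1)*(j + 2)*(j - 5)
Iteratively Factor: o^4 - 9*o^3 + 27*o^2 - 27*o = (o - 3)*(o^3 - 6*o^2 + 9*o) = (o - 3)^2*(o^2 - 3*o) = o*(o - 3)^2*(o - 3)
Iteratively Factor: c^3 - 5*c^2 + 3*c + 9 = (c - 3)*(c^2 - 2*c - 3) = (c - 3)*(c + 1)*(c - 3)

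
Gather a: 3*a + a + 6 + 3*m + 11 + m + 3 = 4*a + 4*m + 20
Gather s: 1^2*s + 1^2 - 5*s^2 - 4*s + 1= -5*s^2 - 3*s + 2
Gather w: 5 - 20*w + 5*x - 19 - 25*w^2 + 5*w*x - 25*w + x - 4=-25*w^2 + w*(5*x - 45) + 6*x - 18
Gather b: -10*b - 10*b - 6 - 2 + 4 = -20*b - 4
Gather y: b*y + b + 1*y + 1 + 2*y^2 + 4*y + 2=b + 2*y^2 + y*(b + 5) + 3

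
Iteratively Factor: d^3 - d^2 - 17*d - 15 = (d - 5)*(d^2 + 4*d + 3) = (d - 5)*(d + 1)*(d + 3)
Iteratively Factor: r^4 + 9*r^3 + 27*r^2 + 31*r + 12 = (r + 4)*(r^3 + 5*r^2 + 7*r + 3) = (r + 3)*(r + 4)*(r^2 + 2*r + 1) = (r + 1)*(r + 3)*(r + 4)*(r + 1)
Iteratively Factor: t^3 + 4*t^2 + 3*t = (t + 3)*(t^2 + t) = t*(t + 3)*(t + 1)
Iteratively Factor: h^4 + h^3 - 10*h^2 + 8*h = (h + 4)*(h^3 - 3*h^2 + 2*h) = (h - 1)*(h + 4)*(h^2 - 2*h) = (h - 2)*(h - 1)*(h + 4)*(h)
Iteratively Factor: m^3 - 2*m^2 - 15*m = (m)*(m^2 - 2*m - 15) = m*(m + 3)*(m - 5)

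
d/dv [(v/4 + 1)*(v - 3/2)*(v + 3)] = 3*v^2/4 + 11*v/4 + 3/8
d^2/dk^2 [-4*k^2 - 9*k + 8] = -8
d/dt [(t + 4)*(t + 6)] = 2*t + 10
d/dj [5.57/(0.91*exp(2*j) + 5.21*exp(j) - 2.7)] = (-10.1374*exp(j) - 29.0197)*exp(j)/(0.91*exp(2*j) + 5.21*exp(j) - 2.7)^2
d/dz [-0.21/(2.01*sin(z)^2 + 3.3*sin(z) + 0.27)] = (0.8442*sin(z) + 0.693)*cos(z)/(2.01*sin(z)^2 + 3.3*sin(z) + 0.27)^2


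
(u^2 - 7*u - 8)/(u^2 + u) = (u - 8)/u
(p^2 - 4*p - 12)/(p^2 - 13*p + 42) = (p + 2)/(p - 7)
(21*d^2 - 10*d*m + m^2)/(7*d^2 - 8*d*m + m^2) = (3*d - m)/(d - m)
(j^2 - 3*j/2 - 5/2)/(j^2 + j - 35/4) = 2*(j + 1)/(2*j + 7)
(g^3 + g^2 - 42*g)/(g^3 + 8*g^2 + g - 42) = g*(g - 6)/(g^2 + g - 6)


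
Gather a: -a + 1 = 1 - a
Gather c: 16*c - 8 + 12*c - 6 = 28*c - 14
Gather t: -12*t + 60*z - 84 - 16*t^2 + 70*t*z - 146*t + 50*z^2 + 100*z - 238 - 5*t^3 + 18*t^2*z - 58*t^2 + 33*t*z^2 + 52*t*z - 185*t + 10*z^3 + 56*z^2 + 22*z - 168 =-5*t^3 + t^2*(18*z - 74) + t*(33*z^2 + 122*z - 343) + 10*z^3 + 106*z^2 + 182*z - 490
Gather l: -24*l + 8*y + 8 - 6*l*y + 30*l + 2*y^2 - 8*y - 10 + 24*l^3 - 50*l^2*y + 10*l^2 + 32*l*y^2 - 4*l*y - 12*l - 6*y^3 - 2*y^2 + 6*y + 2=24*l^3 + l^2*(10 - 50*y) + l*(32*y^2 - 10*y - 6) - 6*y^3 + 6*y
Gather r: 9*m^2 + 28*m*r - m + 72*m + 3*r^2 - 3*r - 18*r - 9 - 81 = 9*m^2 + 71*m + 3*r^2 + r*(28*m - 21) - 90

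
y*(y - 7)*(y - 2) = y^3 - 9*y^2 + 14*y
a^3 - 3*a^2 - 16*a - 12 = (a - 6)*(a + 1)*(a + 2)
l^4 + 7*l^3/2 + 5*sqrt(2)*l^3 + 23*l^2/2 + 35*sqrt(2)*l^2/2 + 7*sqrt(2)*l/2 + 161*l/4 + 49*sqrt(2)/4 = (l + 7/2)*(l + sqrt(2)/2)*(l + sqrt(2))*(l + 7*sqrt(2)/2)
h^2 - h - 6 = (h - 3)*(h + 2)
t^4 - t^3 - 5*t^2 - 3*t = t*(t - 3)*(t + 1)^2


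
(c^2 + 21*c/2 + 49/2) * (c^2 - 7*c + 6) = c^4 + 7*c^3/2 - 43*c^2 - 217*c/2 + 147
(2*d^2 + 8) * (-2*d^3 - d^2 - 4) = -4*d^5 - 2*d^4 - 16*d^3 - 16*d^2 - 32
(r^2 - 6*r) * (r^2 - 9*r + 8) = r^4 - 15*r^3 + 62*r^2 - 48*r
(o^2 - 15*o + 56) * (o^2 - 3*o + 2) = o^4 - 18*o^3 + 103*o^2 - 198*o + 112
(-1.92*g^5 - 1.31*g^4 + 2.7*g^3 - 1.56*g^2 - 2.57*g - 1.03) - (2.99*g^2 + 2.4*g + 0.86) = -1.92*g^5 - 1.31*g^4 + 2.7*g^3 - 4.55*g^2 - 4.97*g - 1.89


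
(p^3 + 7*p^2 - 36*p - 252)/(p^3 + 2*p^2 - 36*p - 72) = (p + 7)/(p + 2)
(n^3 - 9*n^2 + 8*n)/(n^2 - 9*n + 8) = n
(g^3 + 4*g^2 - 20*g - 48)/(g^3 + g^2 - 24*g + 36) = (g^2 - 2*g - 8)/(g^2 - 5*g + 6)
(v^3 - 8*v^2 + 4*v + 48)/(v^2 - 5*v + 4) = (v^2 - 4*v - 12)/(v - 1)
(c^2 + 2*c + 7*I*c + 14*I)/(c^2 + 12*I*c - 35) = (c + 2)/(c + 5*I)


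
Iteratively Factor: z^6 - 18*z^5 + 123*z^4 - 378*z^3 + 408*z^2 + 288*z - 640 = (z - 2)*(z^5 - 16*z^4 + 91*z^3 - 196*z^2 + 16*z + 320) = (z - 5)*(z - 2)*(z^4 - 11*z^3 + 36*z^2 - 16*z - 64) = (z - 5)*(z - 4)*(z - 2)*(z^3 - 7*z^2 + 8*z + 16) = (z - 5)*(z - 4)^2*(z - 2)*(z^2 - 3*z - 4) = (z - 5)*(z - 4)^3*(z - 2)*(z + 1)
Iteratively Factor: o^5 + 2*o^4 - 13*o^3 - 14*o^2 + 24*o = (o - 3)*(o^4 + 5*o^3 + 2*o^2 - 8*o) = (o - 3)*(o + 4)*(o^3 + o^2 - 2*o) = o*(o - 3)*(o + 4)*(o^2 + o - 2) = o*(o - 3)*(o + 2)*(o + 4)*(o - 1)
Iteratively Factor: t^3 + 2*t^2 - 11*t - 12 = (t - 3)*(t^2 + 5*t + 4) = (t - 3)*(t + 4)*(t + 1)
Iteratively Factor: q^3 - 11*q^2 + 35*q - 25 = (q - 5)*(q^2 - 6*q + 5) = (q - 5)*(q - 1)*(q - 5)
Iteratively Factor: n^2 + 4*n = (n)*(n + 4)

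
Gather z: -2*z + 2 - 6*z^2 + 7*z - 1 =-6*z^2 + 5*z + 1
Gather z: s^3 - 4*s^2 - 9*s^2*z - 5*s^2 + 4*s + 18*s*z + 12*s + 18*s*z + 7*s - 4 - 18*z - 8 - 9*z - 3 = s^3 - 9*s^2 + 23*s + z*(-9*s^2 + 36*s - 27) - 15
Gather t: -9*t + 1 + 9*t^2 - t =9*t^2 - 10*t + 1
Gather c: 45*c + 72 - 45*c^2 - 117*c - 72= -45*c^2 - 72*c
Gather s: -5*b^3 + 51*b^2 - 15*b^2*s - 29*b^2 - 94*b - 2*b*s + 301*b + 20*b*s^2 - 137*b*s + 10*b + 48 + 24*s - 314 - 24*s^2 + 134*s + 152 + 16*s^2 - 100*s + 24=-5*b^3 + 22*b^2 + 217*b + s^2*(20*b - 8) + s*(-15*b^2 - 139*b + 58) - 90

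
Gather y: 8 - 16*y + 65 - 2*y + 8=81 - 18*y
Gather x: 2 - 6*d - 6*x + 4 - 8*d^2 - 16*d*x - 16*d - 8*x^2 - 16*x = -8*d^2 - 22*d - 8*x^2 + x*(-16*d - 22) + 6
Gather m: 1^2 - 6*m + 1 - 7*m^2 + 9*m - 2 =-7*m^2 + 3*m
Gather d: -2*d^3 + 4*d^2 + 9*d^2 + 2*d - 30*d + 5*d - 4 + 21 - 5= -2*d^3 + 13*d^2 - 23*d + 12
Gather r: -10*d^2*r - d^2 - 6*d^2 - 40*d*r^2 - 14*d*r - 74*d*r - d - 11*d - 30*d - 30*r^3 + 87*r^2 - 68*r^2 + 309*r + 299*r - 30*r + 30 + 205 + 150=-7*d^2 - 42*d - 30*r^3 + r^2*(19 - 40*d) + r*(-10*d^2 - 88*d + 578) + 385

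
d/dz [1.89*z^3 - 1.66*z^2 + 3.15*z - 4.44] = 5.67*z^2 - 3.32*z + 3.15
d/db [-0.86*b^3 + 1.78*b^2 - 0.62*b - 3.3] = -2.58*b^2 + 3.56*b - 0.62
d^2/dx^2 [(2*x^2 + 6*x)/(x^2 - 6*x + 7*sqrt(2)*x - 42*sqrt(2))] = 4*(x*(x + 3)*(2*x - 6 + 7*sqrt(2))^2 - (x^2 + 3*x + (2*x + 3)*(2*x - 6 + 7*sqrt(2)))*(x^2 - 6*x + 7*sqrt(2)*x - 42*sqrt(2)) + (x^2 - 6*x + 7*sqrt(2)*x - 42*sqrt(2))^2)/(x^2 - 6*x + 7*sqrt(2)*x - 42*sqrt(2))^3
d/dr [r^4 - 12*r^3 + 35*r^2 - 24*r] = 4*r^3 - 36*r^2 + 70*r - 24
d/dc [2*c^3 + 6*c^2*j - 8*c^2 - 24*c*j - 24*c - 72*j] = 6*c^2 + 12*c*j - 16*c - 24*j - 24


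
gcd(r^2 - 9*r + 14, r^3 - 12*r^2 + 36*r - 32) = r - 2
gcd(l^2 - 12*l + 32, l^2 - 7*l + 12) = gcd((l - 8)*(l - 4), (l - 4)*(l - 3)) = l - 4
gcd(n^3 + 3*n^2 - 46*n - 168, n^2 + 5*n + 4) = n + 4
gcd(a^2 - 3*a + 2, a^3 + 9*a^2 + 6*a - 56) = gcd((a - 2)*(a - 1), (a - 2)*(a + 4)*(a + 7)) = a - 2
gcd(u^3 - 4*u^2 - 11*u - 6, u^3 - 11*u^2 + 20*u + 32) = u + 1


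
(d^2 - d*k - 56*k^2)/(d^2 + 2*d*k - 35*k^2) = (d - 8*k)/(d - 5*k)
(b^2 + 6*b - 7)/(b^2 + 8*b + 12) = (b^2 + 6*b - 7)/(b^2 + 8*b + 12)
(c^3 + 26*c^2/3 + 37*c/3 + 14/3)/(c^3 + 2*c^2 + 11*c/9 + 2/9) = 3*(c + 7)/(3*c + 1)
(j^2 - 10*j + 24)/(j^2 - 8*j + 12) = (j - 4)/(j - 2)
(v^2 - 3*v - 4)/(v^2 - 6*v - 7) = (v - 4)/(v - 7)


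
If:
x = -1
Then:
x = -1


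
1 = 1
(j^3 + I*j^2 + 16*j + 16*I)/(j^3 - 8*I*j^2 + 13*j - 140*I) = (j^2 - 3*I*j + 4)/(j^2 - 12*I*j - 35)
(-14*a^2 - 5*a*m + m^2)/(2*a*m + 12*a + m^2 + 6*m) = (-7*a + m)/(m + 6)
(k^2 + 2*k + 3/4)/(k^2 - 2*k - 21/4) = (2*k + 1)/(2*k - 7)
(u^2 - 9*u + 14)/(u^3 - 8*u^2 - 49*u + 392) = (u - 2)/(u^2 - u - 56)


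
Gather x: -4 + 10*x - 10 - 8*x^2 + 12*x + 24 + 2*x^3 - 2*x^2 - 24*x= 2*x^3 - 10*x^2 - 2*x + 10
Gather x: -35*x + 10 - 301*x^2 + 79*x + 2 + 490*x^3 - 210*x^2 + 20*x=490*x^3 - 511*x^2 + 64*x + 12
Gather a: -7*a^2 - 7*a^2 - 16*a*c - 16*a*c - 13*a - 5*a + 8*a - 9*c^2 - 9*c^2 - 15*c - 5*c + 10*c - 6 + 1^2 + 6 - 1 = -14*a^2 + a*(-32*c - 10) - 18*c^2 - 10*c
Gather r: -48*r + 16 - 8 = 8 - 48*r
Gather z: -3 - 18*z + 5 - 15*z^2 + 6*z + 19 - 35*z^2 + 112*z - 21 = -50*z^2 + 100*z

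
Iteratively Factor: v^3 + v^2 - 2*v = (v)*(v^2 + v - 2) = v*(v + 2)*(v - 1)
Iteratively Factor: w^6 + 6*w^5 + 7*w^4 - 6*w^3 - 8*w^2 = (w)*(w^5 + 6*w^4 + 7*w^3 - 6*w^2 - 8*w) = w^2*(w^4 + 6*w^3 + 7*w^2 - 6*w - 8) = w^2*(w + 1)*(w^3 + 5*w^2 + 2*w - 8) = w^2*(w + 1)*(w + 4)*(w^2 + w - 2) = w^2*(w + 1)*(w + 2)*(w + 4)*(w - 1)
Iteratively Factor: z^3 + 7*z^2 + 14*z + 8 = (z + 2)*(z^2 + 5*z + 4) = (z + 2)*(z + 4)*(z + 1)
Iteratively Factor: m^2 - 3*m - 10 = (m - 5)*(m + 2)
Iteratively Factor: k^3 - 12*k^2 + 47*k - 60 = (k - 4)*(k^2 - 8*k + 15) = (k - 4)*(k - 3)*(k - 5)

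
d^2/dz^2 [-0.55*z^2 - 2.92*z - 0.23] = -1.10000000000000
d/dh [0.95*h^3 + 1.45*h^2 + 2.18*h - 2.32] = 2.85*h^2 + 2.9*h + 2.18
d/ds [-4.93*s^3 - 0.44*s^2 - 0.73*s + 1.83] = -14.79*s^2 - 0.88*s - 0.73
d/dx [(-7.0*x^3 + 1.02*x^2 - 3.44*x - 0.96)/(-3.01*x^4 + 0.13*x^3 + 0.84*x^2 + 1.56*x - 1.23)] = (-21.07*x^6 + 6.1404*x^5 - 37.0758*x^4 - 32.504*x^3 + 30.6852*x^2 - 0.8964*x + 5.7288)/(9.0601*x^8 - 0.7826*x^7 - 5.0399*x^6 - 9.1728*x^5 + 8.5158*x^4 + 2.301*x^3 + 0.3672*x^2 - 3.8376*x + 1.5129)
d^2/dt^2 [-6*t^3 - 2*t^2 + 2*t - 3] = -36*t - 4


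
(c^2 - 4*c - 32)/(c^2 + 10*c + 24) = (c - 8)/(c + 6)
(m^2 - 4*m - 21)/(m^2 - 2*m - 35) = (m + 3)/(m + 5)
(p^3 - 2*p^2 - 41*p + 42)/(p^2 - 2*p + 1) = (p^2 - p - 42)/(p - 1)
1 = 1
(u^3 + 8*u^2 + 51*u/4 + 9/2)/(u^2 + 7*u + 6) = (u^2 + 2*u + 3/4)/(u + 1)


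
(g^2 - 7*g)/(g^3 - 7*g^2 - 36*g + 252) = g/(g^2 - 36)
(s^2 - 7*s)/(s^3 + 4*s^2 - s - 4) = s*(s - 7)/(s^3 + 4*s^2 - s - 4)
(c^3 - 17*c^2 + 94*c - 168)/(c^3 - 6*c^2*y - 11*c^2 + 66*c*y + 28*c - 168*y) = (6 - c)/(-c + 6*y)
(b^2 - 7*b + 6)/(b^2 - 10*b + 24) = (b - 1)/(b - 4)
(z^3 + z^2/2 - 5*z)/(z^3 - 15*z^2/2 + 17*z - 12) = z*(2*z + 5)/(2*z^2 - 11*z + 12)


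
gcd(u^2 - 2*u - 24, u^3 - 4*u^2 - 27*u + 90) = u - 6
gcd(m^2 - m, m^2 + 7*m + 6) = 1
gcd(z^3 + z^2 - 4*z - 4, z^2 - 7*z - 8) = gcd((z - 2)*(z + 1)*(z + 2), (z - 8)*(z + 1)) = z + 1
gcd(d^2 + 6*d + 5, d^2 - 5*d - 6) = d + 1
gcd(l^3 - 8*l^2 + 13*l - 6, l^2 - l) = l - 1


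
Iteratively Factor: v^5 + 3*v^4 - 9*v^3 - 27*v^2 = (v)*(v^4 + 3*v^3 - 9*v^2 - 27*v) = v*(v + 3)*(v^3 - 9*v) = v^2*(v + 3)*(v^2 - 9) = v^2*(v - 3)*(v + 3)*(v + 3)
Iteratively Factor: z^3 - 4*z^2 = (z - 4)*(z^2) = z*(z - 4)*(z)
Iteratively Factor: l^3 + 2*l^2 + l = (l + 1)*(l^2 + l) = l*(l + 1)*(l + 1)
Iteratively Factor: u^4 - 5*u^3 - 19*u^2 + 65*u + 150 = (u + 3)*(u^3 - 8*u^2 + 5*u + 50) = (u - 5)*(u + 3)*(u^2 - 3*u - 10) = (u - 5)*(u + 2)*(u + 3)*(u - 5)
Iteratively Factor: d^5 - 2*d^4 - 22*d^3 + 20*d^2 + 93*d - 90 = (d + 3)*(d^4 - 5*d^3 - 7*d^2 + 41*d - 30) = (d - 1)*(d + 3)*(d^3 - 4*d^2 - 11*d + 30) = (d - 2)*(d - 1)*(d + 3)*(d^2 - 2*d - 15) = (d - 2)*(d - 1)*(d + 3)^2*(d - 5)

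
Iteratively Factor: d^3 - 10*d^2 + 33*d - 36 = (d - 3)*(d^2 - 7*d + 12) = (d - 3)^2*(d - 4)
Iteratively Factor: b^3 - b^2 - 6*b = (b)*(b^2 - b - 6) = b*(b - 3)*(b + 2)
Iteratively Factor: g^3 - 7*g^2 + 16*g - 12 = (g - 2)*(g^2 - 5*g + 6) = (g - 2)^2*(g - 3)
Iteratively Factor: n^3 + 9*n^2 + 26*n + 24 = (n + 2)*(n^2 + 7*n + 12) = (n + 2)*(n + 3)*(n + 4)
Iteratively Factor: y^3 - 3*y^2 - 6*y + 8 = (y + 2)*(y^2 - 5*y + 4) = (y - 1)*(y + 2)*(y - 4)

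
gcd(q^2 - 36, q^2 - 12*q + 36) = q - 6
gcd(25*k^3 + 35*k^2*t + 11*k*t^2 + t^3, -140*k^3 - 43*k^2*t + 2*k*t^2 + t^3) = 5*k + t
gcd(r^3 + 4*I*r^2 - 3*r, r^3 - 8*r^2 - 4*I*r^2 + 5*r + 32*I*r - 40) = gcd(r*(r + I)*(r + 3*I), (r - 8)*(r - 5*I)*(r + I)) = r + I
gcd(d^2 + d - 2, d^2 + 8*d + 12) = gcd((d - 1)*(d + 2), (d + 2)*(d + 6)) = d + 2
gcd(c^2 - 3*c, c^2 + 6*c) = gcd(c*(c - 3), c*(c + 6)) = c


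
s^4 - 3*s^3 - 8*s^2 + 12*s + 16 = (s - 4)*(s - 2)*(s + 1)*(s + 2)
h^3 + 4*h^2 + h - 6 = (h - 1)*(h + 2)*(h + 3)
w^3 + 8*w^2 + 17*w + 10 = (w + 1)*(w + 2)*(w + 5)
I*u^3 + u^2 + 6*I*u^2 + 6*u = u*(u + 6)*(I*u + 1)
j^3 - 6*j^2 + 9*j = j*(j - 3)^2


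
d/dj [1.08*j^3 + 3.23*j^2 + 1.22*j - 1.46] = 3.24*j^2 + 6.46*j + 1.22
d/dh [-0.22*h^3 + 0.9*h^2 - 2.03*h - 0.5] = -0.66*h^2 + 1.8*h - 2.03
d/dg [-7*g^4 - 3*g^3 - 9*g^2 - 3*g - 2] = -28*g^3 - 9*g^2 - 18*g - 3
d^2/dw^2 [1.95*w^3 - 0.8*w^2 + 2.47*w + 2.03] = 11.7*w - 1.6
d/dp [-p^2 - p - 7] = -2*p - 1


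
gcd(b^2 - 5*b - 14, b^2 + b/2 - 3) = b + 2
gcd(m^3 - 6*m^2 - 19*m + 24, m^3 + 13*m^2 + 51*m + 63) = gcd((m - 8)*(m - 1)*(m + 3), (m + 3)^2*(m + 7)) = m + 3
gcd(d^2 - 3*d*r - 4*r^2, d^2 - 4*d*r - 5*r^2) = d + r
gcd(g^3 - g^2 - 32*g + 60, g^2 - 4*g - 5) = g - 5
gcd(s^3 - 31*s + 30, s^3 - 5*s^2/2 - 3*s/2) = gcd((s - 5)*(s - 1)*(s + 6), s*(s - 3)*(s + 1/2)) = 1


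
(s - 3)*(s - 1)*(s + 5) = s^3 + s^2 - 17*s + 15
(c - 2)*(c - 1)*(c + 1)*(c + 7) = c^4 + 5*c^3 - 15*c^2 - 5*c + 14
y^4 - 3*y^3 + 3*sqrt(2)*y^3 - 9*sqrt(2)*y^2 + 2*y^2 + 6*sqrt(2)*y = y*(y - 2)*(y - 1)*(y + 3*sqrt(2))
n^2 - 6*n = n*(n - 6)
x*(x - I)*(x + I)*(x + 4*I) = x^4 + 4*I*x^3 + x^2 + 4*I*x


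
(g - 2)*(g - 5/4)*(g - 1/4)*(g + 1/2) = g^4 - 3*g^3 + 25*g^2/16 + 33*g/32 - 5/16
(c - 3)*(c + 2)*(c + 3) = c^3 + 2*c^2 - 9*c - 18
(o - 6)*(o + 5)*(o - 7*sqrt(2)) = o^3 - 7*sqrt(2)*o^2 - o^2 - 30*o + 7*sqrt(2)*o + 210*sqrt(2)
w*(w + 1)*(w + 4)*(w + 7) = w^4 + 12*w^3 + 39*w^2 + 28*w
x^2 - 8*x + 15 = (x - 5)*(x - 3)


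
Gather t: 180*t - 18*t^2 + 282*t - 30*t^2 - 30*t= -48*t^2 + 432*t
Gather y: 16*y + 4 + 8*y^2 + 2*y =8*y^2 + 18*y + 4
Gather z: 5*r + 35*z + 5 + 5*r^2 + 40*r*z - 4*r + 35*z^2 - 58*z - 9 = 5*r^2 + r + 35*z^2 + z*(40*r - 23) - 4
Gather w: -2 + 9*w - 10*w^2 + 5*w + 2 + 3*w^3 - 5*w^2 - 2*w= 3*w^3 - 15*w^2 + 12*w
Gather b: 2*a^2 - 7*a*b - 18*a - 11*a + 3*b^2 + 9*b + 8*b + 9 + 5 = 2*a^2 - 29*a + 3*b^2 + b*(17 - 7*a) + 14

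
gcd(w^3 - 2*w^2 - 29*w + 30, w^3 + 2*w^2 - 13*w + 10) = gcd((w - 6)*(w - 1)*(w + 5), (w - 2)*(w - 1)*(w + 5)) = w^2 + 4*w - 5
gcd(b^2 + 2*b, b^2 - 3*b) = b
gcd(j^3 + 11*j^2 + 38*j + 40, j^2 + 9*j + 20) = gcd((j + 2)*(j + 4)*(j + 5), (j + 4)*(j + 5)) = j^2 + 9*j + 20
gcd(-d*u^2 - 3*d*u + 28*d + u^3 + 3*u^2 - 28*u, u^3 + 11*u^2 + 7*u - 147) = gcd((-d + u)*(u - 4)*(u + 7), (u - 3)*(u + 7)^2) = u + 7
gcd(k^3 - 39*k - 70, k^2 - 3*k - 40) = k + 5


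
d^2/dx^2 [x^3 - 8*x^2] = 6*x - 16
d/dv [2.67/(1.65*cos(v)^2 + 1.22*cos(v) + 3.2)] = (8.811*cos(v) + 3.2574)*sin(v)/(1.65*cos(v)^2 + 1.22*cos(v) + 3.2)^2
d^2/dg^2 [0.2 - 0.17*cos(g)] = 0.17*cos(g)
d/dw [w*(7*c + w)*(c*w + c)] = c*(14*c*w + 7*c + 3*w^2 + 2*w)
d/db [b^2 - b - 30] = 2*b - 1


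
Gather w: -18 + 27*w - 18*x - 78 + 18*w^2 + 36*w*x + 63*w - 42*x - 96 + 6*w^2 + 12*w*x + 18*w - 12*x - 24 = 24*w^2 + w*(48*x + 108) - 72*x - 216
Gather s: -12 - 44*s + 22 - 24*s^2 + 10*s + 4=-24*s^2 - 34*s + 14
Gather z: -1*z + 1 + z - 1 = 0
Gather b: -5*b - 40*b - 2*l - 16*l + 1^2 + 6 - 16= -45*b - 18*l - 9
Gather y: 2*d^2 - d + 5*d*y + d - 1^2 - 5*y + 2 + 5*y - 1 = 2*d^2 + 5*d*y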